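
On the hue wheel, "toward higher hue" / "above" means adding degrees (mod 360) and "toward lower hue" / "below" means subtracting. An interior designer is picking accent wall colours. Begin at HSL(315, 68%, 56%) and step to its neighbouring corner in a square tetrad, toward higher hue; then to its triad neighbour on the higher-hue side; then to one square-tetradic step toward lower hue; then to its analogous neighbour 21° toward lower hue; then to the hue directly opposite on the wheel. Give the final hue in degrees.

square ↑ +90°: 315 + 90 = 405 → 405 − 360 = 45°
triadic ↑ +120°: 45 + 120 = 165°
square ↓ −90°: 165 − 90 = 75°
analog 21° ↓ −21°: 75 − 21 = 54°
complement +180°: 54 + 180 = 234°

234°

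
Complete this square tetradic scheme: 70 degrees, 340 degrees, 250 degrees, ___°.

160°

A square tetradic scheme places four hues every 90°.
The full set through 70° is {70°, 160°, 250°, 340°}.
Given {70°, 250°, 340°}, the missing hue is 160°.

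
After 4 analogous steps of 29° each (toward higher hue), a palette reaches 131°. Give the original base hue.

15°

4 steps of 29° (toward higher hue) give a net shift of +116°.
Start = end − shift: 131 − 116 = 15°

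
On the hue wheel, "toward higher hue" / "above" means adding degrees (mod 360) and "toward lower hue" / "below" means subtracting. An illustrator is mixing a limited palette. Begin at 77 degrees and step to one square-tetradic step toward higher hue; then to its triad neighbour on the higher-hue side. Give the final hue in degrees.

square ↑ +90°: 77 + 90 = 167°
triadic ↑ +120°: 167 + 120 = 287°

287°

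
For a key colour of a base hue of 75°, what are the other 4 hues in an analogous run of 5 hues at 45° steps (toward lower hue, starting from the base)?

Analogous hues sit every 45° along the wheel.
75 − 45 = 30°
75 − 90 = -15 → -15 + 360 = 345°
75 − 135 = -60 → -60 + 360 = 300°
75 − 180 = -105 → -105 + 360 = 255°

30°, 345°, 300° and 255°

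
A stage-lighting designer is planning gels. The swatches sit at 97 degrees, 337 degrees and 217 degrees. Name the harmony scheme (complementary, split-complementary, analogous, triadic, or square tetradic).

Sort the hues: 97°, 217°, 337°.
Successive gaps around the wheel: 120°, 120°, 120°.
Three hues equally spaced 120° apart form a triad.

triadic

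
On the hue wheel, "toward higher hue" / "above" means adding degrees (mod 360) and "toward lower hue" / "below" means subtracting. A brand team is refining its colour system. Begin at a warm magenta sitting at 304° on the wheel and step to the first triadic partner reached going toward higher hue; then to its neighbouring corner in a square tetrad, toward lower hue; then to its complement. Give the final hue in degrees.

154°

+120° (triadic ↑): 304 + 120 = 424 → 424 − 360 = 64°
−90° (square ↓): 64 − 90 = -26 → -26 + 360 = 334°
+180° (complement): 334 + 180 = 514 → 514 − 360 = 154°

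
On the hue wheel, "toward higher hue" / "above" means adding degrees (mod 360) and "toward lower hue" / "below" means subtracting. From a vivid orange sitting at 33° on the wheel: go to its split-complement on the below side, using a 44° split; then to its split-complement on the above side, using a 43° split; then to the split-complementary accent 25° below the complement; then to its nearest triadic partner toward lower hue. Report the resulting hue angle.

33 + 136 = 169°   (split-comp 44° ↓)
169 + 223 = 392 → 392 − 360 = 32°   (split-comp 43° ↑)
32 + 155 = 187°   (split-comp 25° ↓)
187 − 120 = 67°   (triadic ↓)

67°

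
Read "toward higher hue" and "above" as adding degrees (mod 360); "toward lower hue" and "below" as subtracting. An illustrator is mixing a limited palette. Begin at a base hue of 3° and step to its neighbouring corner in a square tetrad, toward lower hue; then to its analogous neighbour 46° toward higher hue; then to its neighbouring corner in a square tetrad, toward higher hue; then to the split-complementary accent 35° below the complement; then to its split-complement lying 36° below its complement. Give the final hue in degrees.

square ↓ −90°: 3 − 90 = -87 → -87 + 360 = 273°
analog 46° ↑ +46°: 273 + 46 = 319°
square ↑ +90°: 319 + 90 = 409 → 409 − 360 = 49°
split-comp 35° ↓ +145°: 49 + 145 = 194°
split-comp 36° ↓ +144°: 194 + 144 = 338°

338°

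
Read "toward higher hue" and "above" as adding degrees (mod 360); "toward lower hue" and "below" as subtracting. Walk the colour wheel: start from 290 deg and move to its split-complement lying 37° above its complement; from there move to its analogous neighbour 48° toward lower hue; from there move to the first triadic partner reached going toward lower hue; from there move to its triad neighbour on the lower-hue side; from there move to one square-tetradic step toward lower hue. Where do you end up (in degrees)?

129°

split-comp 37° ↑ +217°: 290 + 217 = 507 → 507 − 360 = 147°
analog 48° ↓ −48°: 147 − 48 = 99°
triadic ↓ −120°: 99 − 120 = -21 → -21 + 360 = 339°
triadic ↓ −120°: 339 − 120 = 219°
square ↓ −90°: 219 − 90 = 129°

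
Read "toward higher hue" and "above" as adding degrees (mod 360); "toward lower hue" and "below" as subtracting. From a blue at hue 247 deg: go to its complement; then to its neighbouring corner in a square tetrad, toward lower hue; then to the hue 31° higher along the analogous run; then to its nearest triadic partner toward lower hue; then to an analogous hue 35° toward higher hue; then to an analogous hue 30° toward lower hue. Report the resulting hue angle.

+180° (complement): 247 + 180 = 427 → 427 − 360 = 67°
−90° (square ↓): 67 − 90 = -23 → -23 + 360 = 337°
+31° (analog 31° ↑): 337 + 31 = 368 → 368 − 360 = 8°
−120° (triadic ↓): 8 − 120 = -112 → -112 + 360 = 248°
+35° (analog 35° ↑): 248 + 35 = 283°
−30° (analog 30° ↓): 283 − 30 = 253°

253°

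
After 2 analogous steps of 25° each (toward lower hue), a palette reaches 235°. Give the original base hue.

285°

2 steps of 25° (toward lower hue) give a net shift of −50°.
Start = end − shift: 235 + 50 = 285°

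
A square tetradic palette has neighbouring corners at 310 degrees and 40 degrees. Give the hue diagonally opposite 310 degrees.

A square tetradic scheme places four hues 90° apart; opposite corners are 180° apart.
310 + 180 = 490 → 490 − 360 = 130°

130°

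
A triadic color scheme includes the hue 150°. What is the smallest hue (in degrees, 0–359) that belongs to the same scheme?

30°

A triad places three hues 120° apart.
The full set through 150° is {30°, 150°, 270°}.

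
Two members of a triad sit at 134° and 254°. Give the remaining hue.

A triad spaces three hues 120° apart.
The full set is {14°, 134°, 254°}.

14°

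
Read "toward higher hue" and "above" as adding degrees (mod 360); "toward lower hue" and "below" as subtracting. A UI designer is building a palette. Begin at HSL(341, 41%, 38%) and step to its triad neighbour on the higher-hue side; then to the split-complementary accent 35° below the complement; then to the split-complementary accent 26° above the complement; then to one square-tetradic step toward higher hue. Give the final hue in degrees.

+120° (triadic ↑): 341 + 120 = 461 → 461 − 360 = 101°
+145° (split-comp 35° ↓): 101 + 145 = 246°
+206° (split-comp 26° ↑): 246 + 206 = 452 → 452 − 360 = 92°
+90° (square ↑): 92 + 90 = 182°

182°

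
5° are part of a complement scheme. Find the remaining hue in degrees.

185°

The complement sits 180° across the wheel.
The full set through 5° is {5°, 185°}.
Given {5°}, the missing hue is 185°.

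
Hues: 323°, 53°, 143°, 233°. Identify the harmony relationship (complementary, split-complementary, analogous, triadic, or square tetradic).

Sort the hues: 53°, 143°, 233°, 323°.
Successive gaps around the wheel: 90°, 90°, 90°, 90°.
Four hues every 90° form a square tetradic scheme.

square tetradic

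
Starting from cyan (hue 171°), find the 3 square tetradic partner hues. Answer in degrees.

A square tetradic scheme places four hues every 90°.
171 + 90 = 261°
171 + 180 = 351°
171 + 270 = 441 → 441 − 360 = 81°

261°, 351°, and 81°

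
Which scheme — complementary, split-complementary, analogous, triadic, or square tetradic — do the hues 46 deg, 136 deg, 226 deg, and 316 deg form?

square tetradic

Sort the hues: 46°, 136°, 226°, 316°.
Successive gaps around the wheel: 90°, 90°, 90°, 90°.
Four hues every 90° form a square tetradic scheme.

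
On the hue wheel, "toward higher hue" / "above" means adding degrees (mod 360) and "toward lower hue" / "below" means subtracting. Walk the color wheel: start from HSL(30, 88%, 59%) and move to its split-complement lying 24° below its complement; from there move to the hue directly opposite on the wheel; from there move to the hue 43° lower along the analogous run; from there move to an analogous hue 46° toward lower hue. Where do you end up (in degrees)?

277°

split-comp 24° ↓ +156°: 30 + 156 = 186°
complement +180°: 186 + 180 = 366 → 366 − 360 = 6°
analog 43° ↓ −43°: 6 − 43 = -37 → -37 + 360 = 323°
analog 46° ↓ −46°: 323 − 46 = 277°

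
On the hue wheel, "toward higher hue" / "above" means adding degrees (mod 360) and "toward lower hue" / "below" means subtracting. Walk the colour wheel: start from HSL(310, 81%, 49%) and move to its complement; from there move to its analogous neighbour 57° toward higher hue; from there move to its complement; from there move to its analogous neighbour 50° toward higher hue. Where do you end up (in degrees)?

complement +180°: 310 + 180 = 490 → 490 − 360 = 130°
analog 57° ↑ +57°: 130 + 57 = 187°
complement +180°: 187 + 180 = 367 → 367 − 360 = 7°
analog 50° ↑ +50°: 7 + 50 = 57°

57°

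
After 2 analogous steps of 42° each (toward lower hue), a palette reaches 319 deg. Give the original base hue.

43°

2 steps of 42° (toward lower hue) give a net shift of −84°.
Start = end − shift: 319 + 84 = 403 → 403 − 360 = 43°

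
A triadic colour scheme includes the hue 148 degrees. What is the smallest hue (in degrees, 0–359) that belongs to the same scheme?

A triad places three hues 120° apart.
The full set through 148° is {28°, 148°, 268°}.

28°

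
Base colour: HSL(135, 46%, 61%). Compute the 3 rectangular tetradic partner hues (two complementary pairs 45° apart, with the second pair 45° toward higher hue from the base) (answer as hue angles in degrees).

180°, 315°, 0°

A rectangular tetradic uses two complementary pairs 45° apart: offsets 0°, 45°, 180°, 225°.
135 + 45 = 180°
135 + 180 = 315°
135 + 225 = 360 → 360 − 360 = 0°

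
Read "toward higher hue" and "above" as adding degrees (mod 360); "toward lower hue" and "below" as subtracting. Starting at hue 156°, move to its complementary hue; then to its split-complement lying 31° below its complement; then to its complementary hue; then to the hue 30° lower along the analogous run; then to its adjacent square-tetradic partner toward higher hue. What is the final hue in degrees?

5°

156 + 180 = 336°   (complement)
336 + 149 = 485 → 485 − 360 = 125°   (split-comp 31° ↓)
125 + 180 = 305°   (complement)
305 − 30 = 275°   (analog 30° ↓)
275 + 90 = 365 → 365 − 360 = 5°   (square ↑)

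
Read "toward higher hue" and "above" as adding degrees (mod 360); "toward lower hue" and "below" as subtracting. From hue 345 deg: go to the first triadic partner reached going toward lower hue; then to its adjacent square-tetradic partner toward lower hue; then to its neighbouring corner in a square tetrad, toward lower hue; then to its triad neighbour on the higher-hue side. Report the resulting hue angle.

345 − 120 = 225°   (triadic ↓)
225 − 90 = 135°   (square ↓)
135 − 90 = 45°   (square ↓)
45 + 120 = 165°   (triadic ↑)

165°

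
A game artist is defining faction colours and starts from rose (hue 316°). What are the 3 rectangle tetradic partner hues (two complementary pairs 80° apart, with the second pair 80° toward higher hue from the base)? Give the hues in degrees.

36°, 136°, 216°

316 + 80 = 396 → 396 − 360 = 36°
316 + 180 = 496 → 496 − 360 = 136°
316 + 260 = 576 → 576 − 360 = 216°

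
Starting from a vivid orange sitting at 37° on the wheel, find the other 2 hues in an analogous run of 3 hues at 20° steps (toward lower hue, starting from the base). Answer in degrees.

Analogous hues sit every 20° along the wheel.
37 − 20 = 17°
37 − 40 = -3 → -3 + 360 = 357°

17° and 357°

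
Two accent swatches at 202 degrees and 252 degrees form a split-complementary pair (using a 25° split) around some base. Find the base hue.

The accents sit 25° either side of the complement, so the complement is their short-arc midpoint on the wheel.
Short-arc midpoint of 202° and 252°: 227°.
Base is 180° from the complement: 227 − 180 = 47°

47°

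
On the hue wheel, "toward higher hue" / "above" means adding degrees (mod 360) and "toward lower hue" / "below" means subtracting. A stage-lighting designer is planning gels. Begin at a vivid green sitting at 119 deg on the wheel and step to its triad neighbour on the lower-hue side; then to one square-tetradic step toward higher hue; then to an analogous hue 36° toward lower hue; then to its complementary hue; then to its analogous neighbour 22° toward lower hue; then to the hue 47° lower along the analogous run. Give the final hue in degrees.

119 − 120 = -1 → -1 + 360 = 359°   (triadic ↓)
359 + 90 = 449 → 449 − 360 = 89°   (square ↑)
89 − 36 = 53°   (analog 36° ↓)
53 + 180 = 233°   (complement)
233 − 22 = 211°   (analog 22° ↓)
211 − 47 = 164°   (analog 47° ↓)

164°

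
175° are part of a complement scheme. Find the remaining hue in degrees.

355°

The complement sits 180° across the wheel.
The full set through 175° is {175°, 355°}.
Given {175°}, the missing hue is 355°.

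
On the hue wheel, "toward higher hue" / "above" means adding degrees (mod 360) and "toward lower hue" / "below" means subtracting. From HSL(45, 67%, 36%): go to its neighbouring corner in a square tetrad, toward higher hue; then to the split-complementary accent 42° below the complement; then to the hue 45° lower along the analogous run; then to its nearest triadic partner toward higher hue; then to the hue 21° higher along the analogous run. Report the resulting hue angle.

9°

+90° (square ↑): 45 + 90 = 135°
+138° (split-comp 42° ↓): 135 + 138 = 273°
−45° (analog 45° ↓): 273 − 45 = 228°
+120° (triadic ↑): 228 + 120 = 348°
+21° (analog 21° ↑): 348 + 21 = 369 → 369 − 360 = 9°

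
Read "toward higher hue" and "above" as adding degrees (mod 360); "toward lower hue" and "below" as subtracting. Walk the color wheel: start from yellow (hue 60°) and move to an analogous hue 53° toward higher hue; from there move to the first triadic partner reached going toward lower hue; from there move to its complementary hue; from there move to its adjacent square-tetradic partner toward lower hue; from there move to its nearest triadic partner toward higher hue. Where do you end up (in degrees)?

203°

analog 53° ↑ +53°: 60 + 53 = 113°
triadic ↓ −120°: 113 − 120 = -7 → -7 + 360 = 353°
complement +180°: 353 + 180 = 533 → 533 − 360 = 173°
square ↓ −90°: 173 − 90 = 83°
triadic ↑ +120°: 83 + 120 = 203°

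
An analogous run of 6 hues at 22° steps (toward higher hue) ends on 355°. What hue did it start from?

5 steps of 22° (toward higher hue) give a net shift of +110°.
Start = end − shift: 355 − 110 = 245°

245°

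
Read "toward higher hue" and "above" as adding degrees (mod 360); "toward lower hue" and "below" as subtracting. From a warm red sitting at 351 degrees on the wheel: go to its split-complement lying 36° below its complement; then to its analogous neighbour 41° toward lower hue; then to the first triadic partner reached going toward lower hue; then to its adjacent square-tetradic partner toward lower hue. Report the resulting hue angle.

244°

split-comp 36° ↓ +144°: 351 + 144 = 495 → 495 − 360 = 135°
analog 41° ↓ −41°: 135 − 41 = 94°
triadic ↓ −120°: 94 − 120 = -26 → -26 + 360 = 334°
square ↓ −90°: 334 − 90 = 244°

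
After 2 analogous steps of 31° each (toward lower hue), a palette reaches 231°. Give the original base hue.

293°

2 steps of 31° (toward lower hue) give a net shift of −62°.
Start = end − shift: 231 + 62 = 293°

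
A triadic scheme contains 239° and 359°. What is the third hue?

119°

A triad spaces three hues 120° apart.
The full set is {119°, 239°, 359°}.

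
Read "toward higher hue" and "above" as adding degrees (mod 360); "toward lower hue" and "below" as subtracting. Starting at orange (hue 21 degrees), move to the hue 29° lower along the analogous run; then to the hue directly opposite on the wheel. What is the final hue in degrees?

analog 29° ↓ −29°: 21 − 29 = -8 → -8 + 360 = 352°
complement +180°: 352 + 180 = 532 → 532 − 360 = 172°

172°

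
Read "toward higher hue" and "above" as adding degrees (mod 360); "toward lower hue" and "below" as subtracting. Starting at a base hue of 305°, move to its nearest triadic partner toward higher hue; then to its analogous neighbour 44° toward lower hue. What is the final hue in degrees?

+120° (triadic ↑): 305 + 120 = 425 → 425 − 360 = 65°
−44° (analog 44° ↓): 65 − 44 = 21°

21°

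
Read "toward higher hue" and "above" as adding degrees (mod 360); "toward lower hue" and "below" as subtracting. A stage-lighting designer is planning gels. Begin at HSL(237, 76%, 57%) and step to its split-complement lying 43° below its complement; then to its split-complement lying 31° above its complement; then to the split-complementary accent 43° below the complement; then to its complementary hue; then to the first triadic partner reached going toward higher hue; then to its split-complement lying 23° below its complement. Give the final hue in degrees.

99°

237 + 137 = 374 → 374 − 360 = 14°   (split-comp 43° ↓)
14 + 211 = 225°   (split-comp 31° ↑)
225 + 137 = 362 → 362 − 360 = 2°   (split-comp 43° ↓)
2 + 180 = 182°   (complement)
182 + 120 = 302°   (triadic ↑)
302 + 157 = 459 → 459 − 360 = 99°   (split-comp 23° ↓)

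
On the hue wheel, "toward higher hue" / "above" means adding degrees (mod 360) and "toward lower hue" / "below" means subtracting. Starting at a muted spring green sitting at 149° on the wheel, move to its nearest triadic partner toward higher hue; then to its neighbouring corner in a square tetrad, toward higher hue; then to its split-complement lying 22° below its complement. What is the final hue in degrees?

157°

+120° (triadic ↑): 149 + 120 = 269°
+90° (square ↑): 269 + 90 = 359°
+158° (split-comp 22° ↓): 359 + 158 = 517 → 517 − 360 = 157°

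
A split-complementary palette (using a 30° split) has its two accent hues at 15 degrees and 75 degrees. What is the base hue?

The accents sit 30° either side of the complement, so the complement is their short-arc midpoint on the wheel.
Short-arc midpoint of 15° and 75°: 45°.
Base is 180° from the complement: 45 − 180 = -135 → -135 + 360 = 225°

225°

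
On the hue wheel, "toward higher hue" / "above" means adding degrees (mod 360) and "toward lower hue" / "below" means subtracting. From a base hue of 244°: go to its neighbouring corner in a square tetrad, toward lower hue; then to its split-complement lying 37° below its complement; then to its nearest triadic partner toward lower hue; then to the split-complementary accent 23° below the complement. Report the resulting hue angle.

244 − 90 = 154°   (square ↓)
154 + 143 = 297°   (split-comp 37° ↓)
297 − 120 = 177°   (triadic ↓)
177 + 157 = 334°   (split-comp 23° ↓)

334°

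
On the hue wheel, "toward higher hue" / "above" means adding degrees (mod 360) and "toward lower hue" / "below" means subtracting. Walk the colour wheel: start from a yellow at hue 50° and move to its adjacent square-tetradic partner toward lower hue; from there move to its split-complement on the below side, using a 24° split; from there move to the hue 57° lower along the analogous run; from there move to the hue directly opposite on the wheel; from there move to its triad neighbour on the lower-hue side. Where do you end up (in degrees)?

−90° (square ↓): 50 − 90 = -40 → -40 + 360 = 320°
+156° (split-comp 24° ↓): 320 + 156 = 476 → 476 − 360 = 116°
−57° (analog 57° ↓): 116 − 57 = 59°
+180° (complement): 59 + 180 = 239°
−120° (triadic ↓): 239 − 120 = 119°

119°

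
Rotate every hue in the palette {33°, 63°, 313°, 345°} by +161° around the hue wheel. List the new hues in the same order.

194°, 224°, 114°, 146°

33 + 161 = 194°
63 + 161 = 224°
313 + 161 = 474 → 474 − 360 = 114°
345 + 161 = 506 → 506 − 360 = 146°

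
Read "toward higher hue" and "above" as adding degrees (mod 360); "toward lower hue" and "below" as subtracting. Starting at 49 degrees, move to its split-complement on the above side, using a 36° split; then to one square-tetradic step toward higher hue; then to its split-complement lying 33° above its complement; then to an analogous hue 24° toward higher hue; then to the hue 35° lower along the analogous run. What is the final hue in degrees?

197°

49 + 216 = 265°   (split-comp 36° ↑)
265 + 90 = 355°   (square ↑)
355 + 213 = 568 → 568 − 360 = 208°   (split-comp 33° ↑)
208 + 24 = 232°   (analog 24° ↑)
232 − 35 = 197°   (analog 35° ↓)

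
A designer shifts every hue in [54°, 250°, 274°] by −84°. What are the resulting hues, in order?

54 − 84 = -30 → -30 + 360 = 330°
250 − 84 = 166°
274 − 84 = 190°

330°, 166°, 190°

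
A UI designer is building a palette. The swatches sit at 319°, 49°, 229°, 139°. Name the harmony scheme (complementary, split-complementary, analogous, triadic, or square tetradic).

Sort the hues: 49°, 139°, 229°, 319°.
Successive gaps around the wheel: 90°, 90°, 90°, 90°.
Four hues every 90° form a square tetradic scheme.

square tetradic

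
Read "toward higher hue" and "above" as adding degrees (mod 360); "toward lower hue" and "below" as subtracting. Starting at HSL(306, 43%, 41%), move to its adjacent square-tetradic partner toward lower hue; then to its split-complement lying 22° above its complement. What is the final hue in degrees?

−90° (square ↓): 306 − 90 = 216°
+202° (split-comp 22° ↑): 216 + 202 = 418 → 418 − 360 = 58°

58°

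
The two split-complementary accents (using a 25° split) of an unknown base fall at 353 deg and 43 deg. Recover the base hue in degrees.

198°

The accents sit 25° either side of the complement, so the complement is their short-arc midpoint on the wheel.
Short-arc midpoint of 353° and 43°: 18°.
Base is 180° from the complement: 18 − 180 = -162 → -162 + 360 = 198°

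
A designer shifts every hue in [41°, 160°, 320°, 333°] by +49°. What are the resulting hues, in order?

90°, 209°, 9°, 22°

41 + 49 = 90°
160 + 49 = 209°
320 + 49 = 369 → 369 − 360 = 9°
333 + 49 = 382 → 382 − 360 = 22°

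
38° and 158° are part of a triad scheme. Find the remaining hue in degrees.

A triad places three hues 120° apart.
The full set through 38° is {38°, 158°, 278°}.
Given {38°, 158°}, the missing hue is 278°.

278°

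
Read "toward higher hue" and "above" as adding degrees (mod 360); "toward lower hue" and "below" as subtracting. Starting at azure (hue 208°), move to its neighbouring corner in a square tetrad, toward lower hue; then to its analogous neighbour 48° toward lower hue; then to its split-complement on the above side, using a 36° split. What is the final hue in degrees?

square ↓ −90°: 208 − 90 = 118°
analog 48° ↓ −48°: 118 − 48 = 70°
split-comp 36° ↑ +216°: 70 + 216 = 286°

286°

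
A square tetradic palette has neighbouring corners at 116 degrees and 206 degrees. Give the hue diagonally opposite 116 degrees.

296°

A square tetradic scheme places four hues 90° apart; opposite corners are 180° apart.
116 + 180 = 296°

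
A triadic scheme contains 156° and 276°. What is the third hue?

A triad spaces three hues 120° apart.
The full set is {36°, 156°, 276°}.

36°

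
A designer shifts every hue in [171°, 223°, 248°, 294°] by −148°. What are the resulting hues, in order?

171 − 148 = 23°
223 − 148 = 75°
248 − 148 = 100°
294 − 148 = 146°

23°, 75°, 100°, 146°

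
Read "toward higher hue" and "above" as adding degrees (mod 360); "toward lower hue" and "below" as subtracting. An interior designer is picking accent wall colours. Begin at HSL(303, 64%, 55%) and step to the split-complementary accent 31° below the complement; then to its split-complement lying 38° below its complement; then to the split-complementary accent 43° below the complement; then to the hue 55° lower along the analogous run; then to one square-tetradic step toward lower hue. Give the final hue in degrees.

226°

+149° (split-comp 31° ↓): 303 + 149 = 452 → 452 − 360 = 92°
+142° (split-comp 38° ↓): 92 + 142 = 234°
+137° (split-comp 43° ↓): 234 + 137 = 371 → 371 − 360 = 11°
−55° (analog 55° ↓): 11 − 55 = -44 → -44 + 360 = 316°
−90° (square ↓): 316 − 90 = 226°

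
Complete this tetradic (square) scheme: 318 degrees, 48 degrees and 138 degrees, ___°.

228°

A square tetradic scheme places four hues every 90°.
The full set through 48° is {48°, 138°, 228°, 318°}.
Given {48°, 138°, 318°}, the missing hue is 228°.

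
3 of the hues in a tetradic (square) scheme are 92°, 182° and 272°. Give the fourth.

A square tetradic scheme places four hues every 90°.
The full set through 92° is {2°, 92°, 182°, 272°}.
Given {92°, 182°, 272°}, the missing hue is 2°.

2°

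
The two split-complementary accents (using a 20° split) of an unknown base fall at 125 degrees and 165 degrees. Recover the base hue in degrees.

The accents sit 20° either side of the complement, so the complement is their short-arc midpoint on the wheel.
Short-arc midpoint of 125° and 165°: 145°.
Base is 180° from the complement: 145 − 180 = -35 → -35 + 360 = 325°

325°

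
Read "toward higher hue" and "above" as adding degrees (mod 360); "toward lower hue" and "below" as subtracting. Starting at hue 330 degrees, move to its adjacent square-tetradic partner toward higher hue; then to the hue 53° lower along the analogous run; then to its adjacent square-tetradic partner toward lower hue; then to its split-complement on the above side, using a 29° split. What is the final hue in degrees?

330 + 90 = 420 → 420 − 360 = 60°   (square ↑)
60 − 53 = 7°   (analog 53° ↓)
7 − 90 = -83 → -83 + 360 = 277°   (square ↓)
277 + 209 = 486 → 486 − 360 = 126°   (split-comp 29° ↑)

126°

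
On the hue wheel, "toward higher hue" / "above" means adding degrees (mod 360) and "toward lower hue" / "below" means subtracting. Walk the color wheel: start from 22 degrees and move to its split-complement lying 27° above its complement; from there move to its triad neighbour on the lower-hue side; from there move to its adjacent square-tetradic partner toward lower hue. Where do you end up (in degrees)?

+207° (split-comp 27° ↑): 22 + 207 = 229°
−120° (triadic ↓): 229 − 120 = 109°
−90° (square ↓): 109 − 90 = 19°

19°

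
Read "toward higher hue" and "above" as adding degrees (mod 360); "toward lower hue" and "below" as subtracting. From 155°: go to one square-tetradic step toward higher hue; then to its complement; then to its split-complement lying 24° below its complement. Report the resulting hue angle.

155 + 90 = 245°   (square ↑)
245 + 180 = 425 → 425 − 360 = 65°   (complement)
65 + 156 = 221°   (split-comp 24° ↓)

221°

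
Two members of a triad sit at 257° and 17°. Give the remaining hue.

A triad spaces three hues 120° apart.
The full set is {17°, 137°, 257°}.

137°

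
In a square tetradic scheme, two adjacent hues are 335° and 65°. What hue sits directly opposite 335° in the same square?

155°

A square tetradic scheme places four hues 90° apart; opposite corners are 180° apart.
335 + 180 = 515 → 515 − 360 = 155°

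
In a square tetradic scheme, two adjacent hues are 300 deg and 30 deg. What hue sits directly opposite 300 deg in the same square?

120°

A square tetradic scheme places four hues 90° apart; opposite corners are 180° apart.
300 + 180 = 480 → 480 − 360 = 120°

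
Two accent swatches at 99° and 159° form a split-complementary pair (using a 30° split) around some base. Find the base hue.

309°

The accents sit 30° either side of the complement, so the complement is their short-arc midpoint on the wheel.
Short-arc midpoint of 99° and 159°: 129°.
Base is 180° from the complement: 129 − 180 = -51 → -51 + 360 = 309°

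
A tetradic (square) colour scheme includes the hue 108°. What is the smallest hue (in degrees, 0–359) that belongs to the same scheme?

A square tetradic scheme places four hues every 90°.
The full set through 108° is {18°, 108°, 198°, 288°}.

18°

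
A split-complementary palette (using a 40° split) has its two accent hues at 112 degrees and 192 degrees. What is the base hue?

332°

The accents sit 40° either side of the complement, so the complement is their short-arc midpoint on the wheel.
Short-arc midpoint of 112° and 192°: 152°.
Base is 180° from the complement: 152 − 180 = -28 → -28 + 360 = 332°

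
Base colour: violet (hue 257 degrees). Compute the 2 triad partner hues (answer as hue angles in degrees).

17° and 137°

257 + 120 = 377 → 377 − 360 = 17°
257 + 240 = 497 → 497 − 360 = 137°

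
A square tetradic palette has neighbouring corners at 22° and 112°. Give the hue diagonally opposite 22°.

202°

A square tetradic scheme places four hues 90° apart; opposite corners are 180° apart.
22 + 180 = 202°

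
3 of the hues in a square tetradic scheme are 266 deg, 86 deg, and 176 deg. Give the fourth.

A square tetradic scheme places four hues every 90°.
The full set through 86° is {86°, 176°, 266°, 356°}.
Given {86°, 176°, 266°}, the missing hue is 356°.

356°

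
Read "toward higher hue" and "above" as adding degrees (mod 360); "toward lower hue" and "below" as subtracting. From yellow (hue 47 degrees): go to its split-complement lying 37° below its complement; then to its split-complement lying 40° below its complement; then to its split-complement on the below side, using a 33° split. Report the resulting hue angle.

117°

+143° (split-comp 37° ↓): 47 + 143 = 190°
+140° (split-comp 40° ↓): 190 + 140 = 330°
+147° (split-comp 33° ↓): 330 + 147 = 477 → 477 − 360 = 117°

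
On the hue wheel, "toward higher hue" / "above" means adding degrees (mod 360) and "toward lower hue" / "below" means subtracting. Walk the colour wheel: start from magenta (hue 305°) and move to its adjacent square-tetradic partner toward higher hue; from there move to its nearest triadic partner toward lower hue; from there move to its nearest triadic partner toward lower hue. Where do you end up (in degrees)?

+90° (square ↑): 305 + 90 = 395 → 395 − 360 = 35°
−120° (triadic ↓): 35 − 120 = -85 → -85 + 360 = 275°
−120° (triadic ↓): 275 − 120 = 155°

155°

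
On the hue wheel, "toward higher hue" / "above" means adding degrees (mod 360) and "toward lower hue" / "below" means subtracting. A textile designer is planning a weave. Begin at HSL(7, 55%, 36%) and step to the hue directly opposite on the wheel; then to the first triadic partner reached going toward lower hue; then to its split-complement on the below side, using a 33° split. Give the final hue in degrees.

complement +180°: 7 + 180 = 187°
triadic ↓ −120°: 187 − 120 = 67°
split-comp 33° ↓ +147°: 67 + 147 = 214°

214°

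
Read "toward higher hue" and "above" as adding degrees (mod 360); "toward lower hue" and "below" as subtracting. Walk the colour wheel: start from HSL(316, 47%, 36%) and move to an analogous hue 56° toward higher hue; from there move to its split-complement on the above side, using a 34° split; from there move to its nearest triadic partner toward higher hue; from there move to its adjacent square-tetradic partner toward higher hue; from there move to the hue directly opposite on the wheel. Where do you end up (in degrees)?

256°

+56° (analog 56° ↑): 316 + 56 = 372 → 372 − 360 = 12°
+214° (split-comp 34° ↑): 12 + 214 = 226°
+120° (triadic ↑): 226 + 120 = 346°
+90° (square ↑): 346 + 90 = 436 → 436 − 360 = 76°
+180° (complement): 76 + 180 = 256°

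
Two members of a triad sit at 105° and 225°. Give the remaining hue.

345°

A triad spaces three hues 120° apart.
The full set is {105°, 225°, 345°}.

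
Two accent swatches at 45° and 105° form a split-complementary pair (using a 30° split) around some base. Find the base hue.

The accents sit 30° either side of the complement, so the complement is their short-arc midpoint on the wheel.
Short-arc midpoint of 45° and 105°: 75°.
Base is 180° from the complement: 75 − 180 = -105 → -105 + 360 = 255°

255°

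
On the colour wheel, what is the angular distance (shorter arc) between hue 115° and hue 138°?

|115 − 138| = 23.
23 ≤ 180, so the shorter arc is 23°.

23°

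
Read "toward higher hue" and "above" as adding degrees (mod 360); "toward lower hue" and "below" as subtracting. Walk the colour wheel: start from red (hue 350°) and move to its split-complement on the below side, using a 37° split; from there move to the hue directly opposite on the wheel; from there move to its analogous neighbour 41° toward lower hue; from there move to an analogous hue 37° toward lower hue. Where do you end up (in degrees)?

235°

350 + 143 = 493 → 493 − 360 = 133°   (split-comp 37° ↓)
133 + 180 = 313°   (complement)
313 − 41 = 272°   (analog 41° ↓)
272 − 37 = 235°   (analog 37° ↓)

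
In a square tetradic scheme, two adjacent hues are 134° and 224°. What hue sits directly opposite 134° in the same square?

A square tetradic scheme places four hues 90° apart; opposite corners are 180° apart.
134 + 180 = 314°

314°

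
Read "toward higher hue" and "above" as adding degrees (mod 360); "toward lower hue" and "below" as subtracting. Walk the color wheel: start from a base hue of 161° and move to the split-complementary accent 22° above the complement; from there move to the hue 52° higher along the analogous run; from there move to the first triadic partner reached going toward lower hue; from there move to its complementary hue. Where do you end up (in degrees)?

+202° (split-comp 22° ↑): 161 + 202 = 363 → 363 − 360 = 3°
+52° (analog 52° ↑): 3 + 52 = 55°
−120° (triadic ↓): 55 − 120 = -65 → -65 + 360 = 295°
+180° (complement): 295 + 180 = 475 → 475 − 360 = 115°

115°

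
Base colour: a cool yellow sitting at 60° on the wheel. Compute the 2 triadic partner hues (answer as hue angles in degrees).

60 + 120 = 180°
60 + 240 = 300°

180° and 300°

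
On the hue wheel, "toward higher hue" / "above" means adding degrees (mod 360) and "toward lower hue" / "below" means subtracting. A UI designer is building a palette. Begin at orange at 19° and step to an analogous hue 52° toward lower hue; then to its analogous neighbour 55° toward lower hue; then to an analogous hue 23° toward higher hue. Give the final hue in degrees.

295°

analog 52° ↓ −52°: 19 − 52 = -33 → -33 + 360 = 327°
analog 55° ↓ −55°: 327 − 55 = 272°
analog 23° ↑ +23°: 272 + 23 = 295°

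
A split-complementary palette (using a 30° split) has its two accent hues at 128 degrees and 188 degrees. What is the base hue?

338°

The accents sit 30° either side of the complement, so the complement is their short-arc midpoint on the wheel.
Short-arc midpoint of 128° and 188°: 158°.
Base is 180° from the complement: 158 − 180 = -22 → -22 + 360 = 338°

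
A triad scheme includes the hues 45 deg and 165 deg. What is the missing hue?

A triad places three hues 120° apart.
The full set through 45° is {45°, 165°, 285°}.
Given {45°, 165°}, the missing hue is 285°.

285°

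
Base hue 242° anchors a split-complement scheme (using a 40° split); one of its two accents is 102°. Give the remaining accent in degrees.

Split-complementary hues sit 40° either side of the complement.
Complement of the base 242°: 242 + 180 = 422 → 422 − 360 = 62°
The given accent 102° is 40° one side of 62°; the other accent sits 40° the other side: 62 − 40 = 22°

22°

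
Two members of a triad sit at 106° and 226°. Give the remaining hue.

346°

A triad spaces three hues 120° apart.
The full set is {106°, 226°, 346°}.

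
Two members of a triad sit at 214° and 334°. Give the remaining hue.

94°

A triad spaces three hues 120° apart.
The full set is {94°, 214°, 334°}.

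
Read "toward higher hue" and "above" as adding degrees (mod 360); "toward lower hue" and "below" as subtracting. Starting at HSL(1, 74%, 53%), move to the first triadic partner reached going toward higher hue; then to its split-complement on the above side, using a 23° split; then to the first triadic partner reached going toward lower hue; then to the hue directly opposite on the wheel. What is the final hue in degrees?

triadic ↑ +120°: 1 + 120 = 121°
split-comp 23° ↑ +203°: 121 + 203 = 324°
triadic ↓ −120°: 324 − 120 = 204°
complement +180°: 204 + 180 = 384 → 384 − 360 = 24°

24°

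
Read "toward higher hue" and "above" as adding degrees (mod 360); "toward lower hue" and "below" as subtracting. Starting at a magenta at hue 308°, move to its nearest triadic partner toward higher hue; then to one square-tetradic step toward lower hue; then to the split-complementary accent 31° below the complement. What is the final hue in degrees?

+120° (triadic ↑): 308 + 120 = 428 → 428 − 360 = 68°
−90° (square ↓): 68 − 90 = -22 → -22 + 360 = 338°
+149° (split-comp 31° ↓): 338 + 149 = 487 → 487 − 360 = 127°

127°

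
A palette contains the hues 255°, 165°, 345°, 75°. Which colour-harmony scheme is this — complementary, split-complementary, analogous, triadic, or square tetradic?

square tetradic

Sort the hues: 75°, 165°, 255°, 345°.
Successive gaps around the wheel: 90°, 90°, 90°, 90°.
Four hues every 90° form a square tetradic scheme.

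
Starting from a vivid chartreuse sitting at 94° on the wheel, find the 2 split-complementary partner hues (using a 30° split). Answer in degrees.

244° and 304°

Split-complementary hues sit 30° either side of the complement.
Complement of 94°: 94 + 180 = 274°
274 − 30 = 244°
274 + 30 = 304°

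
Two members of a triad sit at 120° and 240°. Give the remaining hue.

A triad spaces three hues 120° apart.
The full set is {0°, 120°, 240°}.

0°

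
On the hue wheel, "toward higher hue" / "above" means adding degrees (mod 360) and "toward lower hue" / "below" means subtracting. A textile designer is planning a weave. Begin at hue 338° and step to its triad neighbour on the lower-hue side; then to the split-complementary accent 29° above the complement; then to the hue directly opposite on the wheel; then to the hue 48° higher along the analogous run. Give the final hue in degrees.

triadic ↓ −120°: 338 − 120 = 218°
split-comp 29° ↑ +209°: 218 + 209 = 427 → 427 − 360 = 67°
complement +180°: 67 + 180 = 247°
analog 48° ↑ +48°: 247 + 48 = 295°

295°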